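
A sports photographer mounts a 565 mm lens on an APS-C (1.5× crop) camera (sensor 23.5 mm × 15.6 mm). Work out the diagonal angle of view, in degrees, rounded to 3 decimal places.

Sensor diagonal = √(23.5² + 15.6²) = √795.6100 ≈ 28.2066 mm.
Angle of view α = 2·arctan(d/2f) with d = 28.2066 mm and f = 565 mm.
d/2f = 0.02496; arctan(0.02496) ≈ 1.4299°, so α ≈ 2.8598°.

2.860°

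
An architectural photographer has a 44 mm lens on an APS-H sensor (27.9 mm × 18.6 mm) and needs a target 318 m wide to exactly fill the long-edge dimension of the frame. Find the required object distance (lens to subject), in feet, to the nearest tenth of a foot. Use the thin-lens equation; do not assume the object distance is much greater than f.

W: 318 m = 318000 mm.
Magnification m = w/W = dᵢ/dₒ; combined with 1/f = 1/dₒ + 1/dᵢ this gives dₒ = f·(1 + W/w).
dₒ = 44 mm × (1 + 318000/27.9) = 44 × 11398.8495 ≈ 501549.376 mm = 501549.376/304.8 ft = 1645.5 ft.

1645.5 ft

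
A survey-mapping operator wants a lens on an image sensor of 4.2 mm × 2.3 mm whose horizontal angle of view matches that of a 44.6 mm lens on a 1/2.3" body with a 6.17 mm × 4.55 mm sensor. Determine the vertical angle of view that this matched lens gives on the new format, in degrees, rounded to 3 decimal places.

Equal horizontal AOV ⇒ f₂ = f₁ · 4.2/6.17 = 44.6 × 0.68071 ≈ 30.3598 mm.
Vertical AOV on the new format = 2·arctan(2.3 / (2 × 30.3598)) = 2·arctan(0.03788) ≈ 4.3385°.

4.339°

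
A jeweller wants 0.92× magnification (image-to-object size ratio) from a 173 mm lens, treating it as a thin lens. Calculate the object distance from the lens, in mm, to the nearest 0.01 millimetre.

361.04 mm

With m = dᵢ/dₒ and 1/f = 1/dₒ + 1/dᵢ, substituting dᵢ = m·dₒ gives 1/f = (1 + 1/m)/dₒ, hence dₒ = f·(1 + 1/m).
dₒ = 173 × (1 + 1/0.92) = 173 × 2.08696 ≈ 361.043 mm.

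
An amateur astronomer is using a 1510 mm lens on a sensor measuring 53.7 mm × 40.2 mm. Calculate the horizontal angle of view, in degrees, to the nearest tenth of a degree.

Angle of view α = 2·arctan(w/2f) with w = 53.7 mm and f = 1510 mm.
w/2f = 0.01778; arctan(0.01778) ≈ 1.0187°, so α ≈ 2.0374°.

2.0°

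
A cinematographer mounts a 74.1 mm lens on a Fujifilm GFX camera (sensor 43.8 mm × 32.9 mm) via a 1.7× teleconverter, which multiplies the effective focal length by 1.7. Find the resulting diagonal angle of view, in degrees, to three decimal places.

Effective focal length f = 74.1 × 1.7 = 125.97 mm.
Sensor diagonal = √(43.8² + 32.9²) = √3000.8500 ≈ 54.7800 mm.
α = 2·arctan(54.780 / (2 × 125.97)) = 2·arctan(0.21743) ≈ 24.5341°.

24.534°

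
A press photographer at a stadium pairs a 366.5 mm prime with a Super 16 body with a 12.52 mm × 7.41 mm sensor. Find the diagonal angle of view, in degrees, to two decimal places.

2.27°

Sensor diagonal = √(12.52² + 7.41²) = √211.6585 ≈ 14.5485 mm.
Angle of view α = 2·arctan(d/2f) with d = 14.5485 mm and f = 366.5 mm.
d/2f = 0.01985; arctan(0.01985) ≈ 1.1370°, so α ≈ 2.2741°.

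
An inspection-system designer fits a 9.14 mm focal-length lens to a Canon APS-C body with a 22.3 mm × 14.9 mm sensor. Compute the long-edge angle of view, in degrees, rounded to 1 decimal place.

101.3°

Angle of view α = 2·arctan(w/2f) with w = 22.3 mm and f = 9.14 mm.
w/2f = 1.21991; arctan(1.21991) ≈ 50.6575°, so α ≈ 101.3149°.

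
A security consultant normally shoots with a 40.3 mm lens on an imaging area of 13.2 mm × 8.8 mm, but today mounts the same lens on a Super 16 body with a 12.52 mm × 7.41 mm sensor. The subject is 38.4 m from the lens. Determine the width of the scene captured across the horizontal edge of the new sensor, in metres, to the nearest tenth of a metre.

The focal length stays 40.3 mm; the relevant sensor dimension is now w = 12.52 mm. Object distance dₒ = 38.4 m = 38400 mm.
Thin-lens field width W = w·(dₒ − f)/f = 12.52 × (38400 − 40.3)/40.3 ≈ 11917.207 mm = 11.9172 m.

11.9 m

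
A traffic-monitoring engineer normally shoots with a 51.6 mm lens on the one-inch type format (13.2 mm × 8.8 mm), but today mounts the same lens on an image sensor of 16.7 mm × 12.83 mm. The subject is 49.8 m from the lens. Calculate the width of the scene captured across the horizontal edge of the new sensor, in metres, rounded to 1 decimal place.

16.1 m

The focal length stays 51.6 mm; the relevant sensor dimension is now w = 16.7 mm. Object distance dₒ = 49.8 m = 49800 mm.
Thin-lens field width W = w·(dₒ − f)/f = 16.7 × (49800 − 51.6)/51.6 ≈ 16100.742 mm = 16.1007 m.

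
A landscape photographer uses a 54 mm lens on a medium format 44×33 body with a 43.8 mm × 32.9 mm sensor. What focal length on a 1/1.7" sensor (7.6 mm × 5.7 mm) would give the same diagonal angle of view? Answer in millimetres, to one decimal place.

Sensor diagonal = √(43.8² + 32.9²) = √3000.8500 ≈ 54.7800 mm.
Sensor diagonal = √(7.6² + 5.7²) = √90.2500 ≈ 9.5000 mm.
Equal angle of view means equal diagonal/f ratio, so f₂ = f₁ · (diagonal₂/diagonal₁) = 54 × 9.5000/54.7800.
f₂ = 54 × 0.17342 ≈ 9.365 mm.

9.4 mm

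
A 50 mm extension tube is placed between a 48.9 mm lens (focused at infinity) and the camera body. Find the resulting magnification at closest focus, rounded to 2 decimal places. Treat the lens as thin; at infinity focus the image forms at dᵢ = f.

1.02×

The tube moves the image plane from f to f + e, so dᵢ = 48.9 + 50 = 98.9 mm. Focus is achieved when 1/f = 1/dₒ + 1/dᵢ, giving dₒ = 1/(1/f − 1/(f+e)).
Magnification m = dᵢ/dₒ = (f+e)·(1/f − 1/(f+e)) = e/f = 50/48.9 ≈ 1.0225.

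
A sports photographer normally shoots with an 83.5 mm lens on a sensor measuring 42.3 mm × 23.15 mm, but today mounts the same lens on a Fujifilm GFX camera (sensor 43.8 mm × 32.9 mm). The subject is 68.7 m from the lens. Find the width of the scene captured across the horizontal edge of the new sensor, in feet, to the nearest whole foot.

The focal length stays 83.5 mm; the relevant sensor dimension is now w = 43.8 mm. Object distance dₒ = 68.7 m = 68700 mm.
Thin-lens field width W = w·(dₒ − f)/f = 43.8 × (68700 − 83.5)/83.5 ≈ 35992.847 mm = 35992.847/304.8 ft = 118.087 ft.

118 ft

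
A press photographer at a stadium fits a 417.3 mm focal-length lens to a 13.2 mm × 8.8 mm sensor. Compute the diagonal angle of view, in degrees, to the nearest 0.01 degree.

Sensor diagonal = √(13.2² + 8.8²) = √251.6800 ≈ 15.8644 mm.
Angle of view α = 2·arctan(d/2f) with d = 15.8644 mm and f = 417.3 mm.
d/2f = 0.01901; arctan(0.01901) ≈ 1.0890°, so α ≈ 2.1779°.

2.18°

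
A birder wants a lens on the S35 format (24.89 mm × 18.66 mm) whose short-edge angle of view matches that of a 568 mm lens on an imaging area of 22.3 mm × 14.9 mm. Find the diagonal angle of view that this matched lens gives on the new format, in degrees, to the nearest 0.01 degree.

Equal short-edge AOV ⇒ f₂ = f₁ · 18.66/14.9 = 568 × 1.25235 ≈ 711.3342 mm.
Sensor diagonal = √(24.89² + 18.66²) = √967.7077 ≈ 31.1080 mm.
Diagonal AOV on the new format = 2·arctan(31.1080 / (2 × 711.3342)) = 2·arctan(0.02187) ≈ 2.5053°.

2.51°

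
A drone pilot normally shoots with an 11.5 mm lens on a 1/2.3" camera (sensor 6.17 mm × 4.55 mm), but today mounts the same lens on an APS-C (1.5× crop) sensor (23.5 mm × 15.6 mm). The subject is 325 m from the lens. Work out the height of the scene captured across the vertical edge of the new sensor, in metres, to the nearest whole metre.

The focal length stays 11.5 mm; the relevant sensor dimension is now h = 15.6 mm. Object distance dₒ = 325 m = 325000 mm.
Thin-lens field height W = h·(dₒ − f)/f = 15.6 × (325000 − 11.5)/11.5 ≈ 440853.965 mm = 440.854 m.

441 m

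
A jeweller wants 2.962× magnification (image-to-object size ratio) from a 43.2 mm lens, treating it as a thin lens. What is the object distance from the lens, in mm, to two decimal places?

With m = dᵢ/dₒ and 1/f = 1/dₒ + 1/dᵢ, substituting dᵢ = m·dₒ gives 1/f = (1 + 1/m)/dₒ, hence dₒ = f·(1 + 1/m).
dₒ = 43.2 × (1 + 1/2.962) = 43.2 × 1.33761 ≈ 57.785 mm.

57.78 mm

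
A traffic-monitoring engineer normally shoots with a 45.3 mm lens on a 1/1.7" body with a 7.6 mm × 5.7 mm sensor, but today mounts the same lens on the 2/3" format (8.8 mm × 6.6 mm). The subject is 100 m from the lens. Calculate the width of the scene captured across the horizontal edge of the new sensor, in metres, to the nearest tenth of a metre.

The focal length stays 45.3 mm; the relevant sensor dimension is now w = 8.8 mm. Object distance dₒ = 100 m = 100000 mm.
Thin-lens field width W = w·(dₒ − f)/f = 8.8 × (100000 − 45.3)/45.3 ≈ 19417.249 mm = 19.4172 m.

19.4 m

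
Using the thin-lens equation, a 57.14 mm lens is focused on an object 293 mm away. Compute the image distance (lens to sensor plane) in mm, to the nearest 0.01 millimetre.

1/dᵢ = 1/f − 1/dₒ = 1/57.14 − 1/293 = 0.0140879 mm⁻¹.
dᵢ = 1/0.0140879 ≈ 70.9829 mm.

70.98 mm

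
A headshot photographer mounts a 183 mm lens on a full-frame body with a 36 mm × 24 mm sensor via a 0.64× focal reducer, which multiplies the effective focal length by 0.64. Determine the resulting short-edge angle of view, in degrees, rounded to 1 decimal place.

Effective focal length f = 183 × 0.64 = 117.12 mm.
α = 2·arctan(24 / (2 × 117.12)) = 2·arctan(0.10246) ≈ 11.7001°.

11.7°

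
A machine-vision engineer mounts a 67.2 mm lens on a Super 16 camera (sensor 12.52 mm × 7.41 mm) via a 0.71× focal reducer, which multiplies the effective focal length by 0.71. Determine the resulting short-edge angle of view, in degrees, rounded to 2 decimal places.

8.88°

Effective focal length f = 67.2 × 0.71 = 47.712 mm.
α = 2·arctan(7.41 / (2 × 47.712)) = 2·arctan(0.07765) ≈ 8.8806°.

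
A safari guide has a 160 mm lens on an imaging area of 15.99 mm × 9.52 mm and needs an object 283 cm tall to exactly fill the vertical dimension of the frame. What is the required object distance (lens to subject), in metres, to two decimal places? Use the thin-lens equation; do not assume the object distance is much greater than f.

47.72 m

W: 283 cm = 2830 mm.
Magnification m = h/W = dᵢ/dₒ; combined with 1/f = 1/dₒ + 1/dᵢ this gives dₒ = f·(1 + W/h).
dₒ = 160 mm × (1 + 2830/9.52) = 160 × 298.2689 ≈ 47723.025 mm = 47.723 m.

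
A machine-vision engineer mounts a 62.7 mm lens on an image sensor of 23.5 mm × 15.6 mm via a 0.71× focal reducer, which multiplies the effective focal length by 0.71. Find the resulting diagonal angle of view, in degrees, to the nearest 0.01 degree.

35.16°

Effective focal length f = 62.7 × 0.71 = 44.517 mm.
Sensor diagonal = √(23.5² + 15.6²) = √795.6100 ≈ 28.2066 mm.
α = 2·arctan(28.207 / (2 × 44.517)) = 2·arctan(0.31681) ≈ 35.1571°.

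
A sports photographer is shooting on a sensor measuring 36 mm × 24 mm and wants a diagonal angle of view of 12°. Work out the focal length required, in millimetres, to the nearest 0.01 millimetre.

Sensor diagonal = √(36² + 24²) = √1872.0000 ≈ 43.2666 mm.
From α = 2·arctan(d/2f) we get f = d / (2·tan(α/2)).
With d = 43.2666 mm and α/2 = 6°, tan(α/2) ≈ 0.10510, so f ≈ 43.2666 / 0.21021 ≈ 205.8272 mm.

205.83 mm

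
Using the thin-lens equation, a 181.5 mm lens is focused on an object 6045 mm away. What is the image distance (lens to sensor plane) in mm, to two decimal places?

1/dᵢ = 1/f − 1/dₒ = 1/181.5 − 1/6045 = 0.0053442 mm⁻¹.
dᵢ = 1/0.0053442 ≈ 187.1182 mm.

187.12 mm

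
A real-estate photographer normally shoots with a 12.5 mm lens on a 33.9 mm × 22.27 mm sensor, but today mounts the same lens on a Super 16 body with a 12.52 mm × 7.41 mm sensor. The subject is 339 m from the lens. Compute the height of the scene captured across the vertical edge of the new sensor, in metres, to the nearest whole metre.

The focal length stays 12.5 mm; the relevant sensor dimension is now h = 7.41 mm. Object distance dₒ = 339 m = 339000 mm.
Thin-lens field height W = h·(dₒ − f)/f = 7.41 × (339000 − 12.5)/12.5 ≈ 200951.790 mm = 200.952 m.

201 m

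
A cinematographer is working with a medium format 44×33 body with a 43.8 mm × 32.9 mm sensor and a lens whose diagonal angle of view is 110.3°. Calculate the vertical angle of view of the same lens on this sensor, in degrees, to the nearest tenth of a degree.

Sensor diagonal = √(43.8² + 32.9²) = √3000.8500 ≈ 54.7800 mm.
From the diagonal AOV: f = 54.7800 / (2·tan(55.15°)) = 54.7800 / 2.87227 ≈ 19.0720 mm.
Vertical AOV = 2·arctan(32.9 / (2 × 19.0720)) = 2·arctan(0.86252) ≈ 81.5569°.

81.6°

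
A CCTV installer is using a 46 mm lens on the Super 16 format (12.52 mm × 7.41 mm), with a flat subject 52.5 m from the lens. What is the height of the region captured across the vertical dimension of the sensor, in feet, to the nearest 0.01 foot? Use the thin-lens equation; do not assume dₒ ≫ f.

dₒ: 52.5 m = 52500 mm.
Similar triangles through the lens centre give W/dₒ = h/dᵢ; with 1/f = 1/dₒ + 1/dᵢ this gives W = h·(dₒ − f)/f.
W = 7.41 mm × (52500 − 46) / 46 = 7.41 × 1140.3043 ≈ 8449.655 mm = 8449.655/304.8 ft = 27.722 ft.

27.72 ft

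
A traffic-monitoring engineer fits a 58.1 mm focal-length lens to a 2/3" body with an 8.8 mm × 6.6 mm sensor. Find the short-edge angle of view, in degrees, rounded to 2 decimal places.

Angle of view α = 2·arctan(h/2f) with h = 6.6 mm and f = 58.1 mm.
h/2f = 0.05680; arctan(0.05680) ≈ 3.2508°, so α ≈ 6.5017°.

6.50°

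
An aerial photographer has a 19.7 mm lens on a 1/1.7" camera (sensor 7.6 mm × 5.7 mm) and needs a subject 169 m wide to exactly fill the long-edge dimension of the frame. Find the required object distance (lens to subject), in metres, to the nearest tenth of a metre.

438.1 m

W: 169 m = 169000 mm.
Magnification m = w/W = dᵢ/dₒ; combined with 1/f = 1/dₒ + 1/dᵢ this gives dₒ = f·(1 + W/w).
dₒ = 19.7 mm × (1 + 169000/7.6) = 19.7 × 22237.8421 ≈ 438085.489 mm = 438.085 m.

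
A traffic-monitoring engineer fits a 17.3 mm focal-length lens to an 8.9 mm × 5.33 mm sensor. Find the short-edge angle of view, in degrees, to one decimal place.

Angle of view α = 2·arctan(h/2f) with h = 5.33 mm and f = 17.3 mm.
h/2f = 0.15405; arctan(0.15405) ≈ 8.7574°, so α ≈ 17.5147°.

17.5°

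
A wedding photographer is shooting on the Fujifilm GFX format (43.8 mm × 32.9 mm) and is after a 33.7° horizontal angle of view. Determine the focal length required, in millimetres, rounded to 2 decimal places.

From α = 2·arctan(w/2f) we get f = w / (2·tan(α/2)).
With w = 43.8 mm and α/2 = 16.85°, tan(α/2) ≈ 0.30287, so f ≈ 43.8 / 0.60574 ≈ 72.3082 mm.

72.31 mm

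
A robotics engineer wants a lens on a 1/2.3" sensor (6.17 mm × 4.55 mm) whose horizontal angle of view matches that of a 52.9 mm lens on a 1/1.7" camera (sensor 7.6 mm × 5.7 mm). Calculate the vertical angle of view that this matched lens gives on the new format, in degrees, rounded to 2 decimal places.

Equal horizontal AOV ⇒ f₂ = f₁ · 6.17/7.6 = 52.9 × 0.81184 ≈ 42.9464 mm.
Vertical AOV on the new format = 2·arctan(4.55 / (2 × 42.9464)) = 2·arctan(0.05297) ≈ 6.0646°.

6.06°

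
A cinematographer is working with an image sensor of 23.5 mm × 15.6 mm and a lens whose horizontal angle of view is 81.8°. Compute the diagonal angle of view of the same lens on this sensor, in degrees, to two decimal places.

92.23°

From the horizontal AOV: f = 23.5 / (2·tan(40.9°)) = 23.5 / 1.73245 ≈ 13.5646 mm.
Sensor diagonal = √(23.5² + 15.6²) = √795.6100 ≈ 28.2066 mm.
Diagonal AOV = 2·arctan(28.2066 / (2 × 13.5646)) = 2·arctan(1.03971) ≈ 92.2309°.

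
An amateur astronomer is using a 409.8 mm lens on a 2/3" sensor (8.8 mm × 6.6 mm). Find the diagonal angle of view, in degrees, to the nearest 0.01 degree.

1.54°

Sensor diagonal = √(8.8² + 6.6²) = √121.0000 ≈ 11.0000 mm.
Angle of view α = 2·arctan(d/2f) with d = 11.0000 mm and f = 409.8 mm.
d/2f = 0.01342; arctan(0.01342) ≈ 0.7689°, so α ≈ 1.5379°.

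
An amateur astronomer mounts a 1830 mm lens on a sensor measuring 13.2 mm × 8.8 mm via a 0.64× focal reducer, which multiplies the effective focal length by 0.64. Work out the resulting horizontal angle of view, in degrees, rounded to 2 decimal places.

0.65°

Effective focal length f = 1830 × 0.64 = 1171.2 mm.
α = 2·arctan(13.2 / (2 × 1171.2)) = 2·arctan(0.00564) ≈ 0.6457°.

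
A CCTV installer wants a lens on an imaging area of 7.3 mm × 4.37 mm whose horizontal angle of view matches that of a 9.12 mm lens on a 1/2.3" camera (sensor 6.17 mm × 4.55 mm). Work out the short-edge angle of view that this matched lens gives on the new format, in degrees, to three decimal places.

22.895°

Equal horizontal AOV ⇒ f₂ = f₁ · 7.3/6.17 = 9.12 × 1.18314 ≈ 10.7903 mm.
Short-edge AOV on the new format = 2·arctan(4.37 / (2 × 10.7903)) = 2·arctan(0.20250) ≈ 22.8949°.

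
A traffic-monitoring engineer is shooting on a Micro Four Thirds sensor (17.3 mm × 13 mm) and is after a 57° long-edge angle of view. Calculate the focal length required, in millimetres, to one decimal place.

From α = 2·arctan(w/2f) we get f = w / (2·tan(α/2)).
With w = 17.3 mm and α/2 = 28.5°, tan(α/2) ≈ 0.54296, so f ≈ 17.3 / 1.08591 ≈ 15.9313 mm.

15.9 mm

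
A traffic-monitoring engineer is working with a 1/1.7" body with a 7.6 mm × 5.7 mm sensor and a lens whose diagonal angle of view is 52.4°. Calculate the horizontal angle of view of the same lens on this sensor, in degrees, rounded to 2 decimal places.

Sensor diagonal = √(7.6² + 5.7²) = √90.2500 ≈ 9.5000 mm.
From the diagonal AOV: f = 9.5000 / (2·tan(26.2°)) = 9.5000 / 0.98412 ≈ 9.6533 mm.
Horizontal AOV = 2·arctan(7.6 / (2 × 9.6533)) = 2·arctan(0.39365) ≈ 42.9740°.

42.97°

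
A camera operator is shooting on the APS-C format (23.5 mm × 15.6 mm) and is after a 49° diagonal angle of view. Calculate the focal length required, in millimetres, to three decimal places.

30.947 mm

Sensor diagonal = √(23.5² + 15.6²) = √795.6100 ≈ 28.2066 mm.
From α = 2·arctan(d/2f) we get f = d / (2·tan(α/2)).
With d = 28.2066 mm and α/2 = 24.5°, tan(α/2) ≈ 0.45573, so f ≈ 28.2066 / 0.91145 ≈ 30.9468 mm.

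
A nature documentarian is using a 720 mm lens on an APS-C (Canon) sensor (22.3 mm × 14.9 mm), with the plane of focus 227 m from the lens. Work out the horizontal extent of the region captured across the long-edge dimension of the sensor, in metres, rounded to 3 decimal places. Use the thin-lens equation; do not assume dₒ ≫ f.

dₒ: 227 m = 227000 mm.
Similar triangles through the lens centre give W/dₒ = w/dᵢ; with 1/f = 1/dₒ + 1/dᵢ this gives W = w·(dₒ − f)/f.
W = 22.3 mm × (227000 − 720) / 720 = 22.3 × 314.2778 ≈ 7008.394 mm = 7.00839 m.

7.008 m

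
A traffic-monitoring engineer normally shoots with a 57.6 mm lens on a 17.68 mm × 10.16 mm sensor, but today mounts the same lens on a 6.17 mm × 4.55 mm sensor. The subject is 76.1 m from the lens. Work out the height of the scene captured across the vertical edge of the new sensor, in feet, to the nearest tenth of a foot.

19.7 ft

The focal length stays 57.6 mm; the relevant sensor dimension is now h = 4.55 mm. Object distance dₒ = 76.1 m = 76100 mm.
Thin-lens field height W = h·(dₒ − f)/f = 4.55 × (76100 − 57.6)/57.6 ≈ 6006.822 mm = 6006.822/304.8 ft = 19.7074 ft.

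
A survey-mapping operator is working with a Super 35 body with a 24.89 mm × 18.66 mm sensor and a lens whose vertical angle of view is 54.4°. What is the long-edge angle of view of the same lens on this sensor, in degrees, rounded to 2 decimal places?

From the vertical AOV: f = 18.66 / (2·tan(27.2°)) = 18.66 / 1.02786 ≈ 18.1542 mm.
Long-edge AOV = 2·arctan(24.89 / (2 × 18.1542)) = 2·arctan(0.68552) ≈ 68.8625°.

68.86°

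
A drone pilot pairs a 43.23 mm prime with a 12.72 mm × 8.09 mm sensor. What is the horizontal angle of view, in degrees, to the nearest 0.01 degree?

Angle of view α = 2·arctan(w/2f) with w = 12.72 mm and f = 43.23 mm.
w/2f = 0.14712; arctan(0.14712) ≈ 8.3693°, so α ≈ 16.7386°.

16.74°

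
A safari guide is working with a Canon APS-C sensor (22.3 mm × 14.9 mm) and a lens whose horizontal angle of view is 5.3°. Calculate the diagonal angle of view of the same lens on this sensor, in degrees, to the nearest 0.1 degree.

6.4°

From the horizontal AOV: f = 22.3 / (2·tan(2.65°)) = 22.3 / 0.09257 ≈ 240.9028 mm.
Sensor diagonal = √(22.3² + 14.9²) = √719.3000 ≈ 26.8198 mm.
Diagonal AOV = 2·arctan(26.8198 / (2 × 240.9028)) = 2·arctan(0.05567) ≈ 6.3722°.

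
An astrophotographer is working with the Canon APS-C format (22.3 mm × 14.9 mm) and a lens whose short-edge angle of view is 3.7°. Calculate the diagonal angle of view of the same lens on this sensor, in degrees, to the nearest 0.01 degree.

From the short-edge AOV: f = 14.9 / (2·tan(1.85°)) = 14.9 / 0.06460 ≈ 230.6515 mm.
Sensor diagonal = √(22.3² + 14.9²) = √719.3000 ≈ 26.8198 mm.
Diagonal AOV = 2·arctan(26.8198 / (2 × 230.6515)) = 2·arctan(0.05814) ≈ 6.6548°.

6.65°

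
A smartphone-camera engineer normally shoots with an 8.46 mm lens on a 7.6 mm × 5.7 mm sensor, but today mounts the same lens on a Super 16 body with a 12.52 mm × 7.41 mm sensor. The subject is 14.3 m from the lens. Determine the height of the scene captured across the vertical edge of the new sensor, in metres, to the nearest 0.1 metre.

The focal length stays 8.46 mm; the relevant sensor dimension is now h = 7.41 mm. Object distance dₒ = 14.3 m = 14300 mm.
Thin-lens field height W = h·(dₒ − f)/f = 7.41 × (14300 − 8.46)/8.46 ≈ 12517.767 mm = 12.5178 m.

12.5 m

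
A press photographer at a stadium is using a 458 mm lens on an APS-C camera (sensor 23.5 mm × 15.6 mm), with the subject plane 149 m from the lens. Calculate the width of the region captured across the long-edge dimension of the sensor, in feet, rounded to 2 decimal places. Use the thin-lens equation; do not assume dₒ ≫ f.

25.01 ft

dₒ: 149 m = 149000 mm.
Similar triangles through the lens centre give W/dₒ = w/dᵢ; with 1/f = 1/dₒ + 1/dᵢ this gives W = w·(dₒ − f)/f.
W = 23.5 mm × (149000 − 458) / 458 = 23.5 × 324.3275 ≈ 7621.697 mm = 7621.697/304.8 ft = 25.0056 ft.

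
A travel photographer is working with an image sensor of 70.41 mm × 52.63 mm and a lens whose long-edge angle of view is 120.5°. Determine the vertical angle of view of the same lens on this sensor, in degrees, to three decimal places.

From the long-edge AOV: f = 70.41 / (2·tan(60.25°)) = 70.41 / 3.49927 ≈ 20.1213 mm.
Vertical AOV = 2·arctan(52.63 / (2 × 20.1213)) = 2·arctan(1.30782) ≈ 105.1946°.

105.195°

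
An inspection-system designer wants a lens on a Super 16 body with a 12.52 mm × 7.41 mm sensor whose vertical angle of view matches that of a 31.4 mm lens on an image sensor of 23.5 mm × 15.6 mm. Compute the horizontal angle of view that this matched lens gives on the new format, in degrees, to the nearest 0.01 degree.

Equal vertical AOV ⇒ f₂ = f₁ · 7.41/15.6 = 31.4 × 0.47500 ≈ 14.9150 mm.
Horizontal AOV on the new format = 2·arctan(12.52 / (2 × 14.9150)) = 2·arctan(0.41971) ≈ 45.5367°.

45.54°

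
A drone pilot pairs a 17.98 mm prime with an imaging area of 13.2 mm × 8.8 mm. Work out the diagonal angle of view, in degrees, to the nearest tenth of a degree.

Sensor diagonal = √(13.2² + 8.8²) = √251.6800 ≈ 15.8644 mm.
Angle of view α = 2·arctan(d/2f) with d = 15.8644 mm and f = 17.98 mm.
d/2f = 0.44117; arctan(0.44117) ≈ 23.8056°, so α ≈ 47.6111°.

47.6°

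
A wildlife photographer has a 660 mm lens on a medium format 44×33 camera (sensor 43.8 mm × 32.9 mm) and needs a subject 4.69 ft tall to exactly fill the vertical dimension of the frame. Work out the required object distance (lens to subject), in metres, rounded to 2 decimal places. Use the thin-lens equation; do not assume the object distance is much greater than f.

W: 4.69 ft × 304.8 mm/ft = 1429.51 mm.
Magnification m = h/W = dᵢ/dₒ; combined with 1/f = 1/dₒ + 1/dᵢ this gives dₒ = f·(1 + W/h).
dₒ = 660 mm × (1 + 1429.51/32.9) = 660 × 44.4502 ≈ 29337.140 mm = 29.3371 m.

29.34 m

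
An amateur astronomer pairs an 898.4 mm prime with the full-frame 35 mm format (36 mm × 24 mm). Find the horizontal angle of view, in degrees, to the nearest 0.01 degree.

2.30°

Angle of view α = 2·arctan(w/2f) with w = 36 mm and f = 898.4 mm.
w/2f = 0.02004; arctan(0.02004) ≈ 1.1478°, so α ≈ 2.2956°.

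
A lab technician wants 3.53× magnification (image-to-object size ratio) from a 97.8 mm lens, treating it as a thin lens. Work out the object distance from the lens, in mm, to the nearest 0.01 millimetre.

With m = dᵢ/dₒ and 1/f = 1/dₒ + 1/dᵢ, substituting dᵢ = m·dₒ gives 1/f = (1 + 1/m)/dₒ, hence dₒ = f·(1 + 1/m).
dₒ = 97.8 × (1 + 1/3.53) = 97.8 × 1.28329 ≈ 125.505 mm.

125.51 mm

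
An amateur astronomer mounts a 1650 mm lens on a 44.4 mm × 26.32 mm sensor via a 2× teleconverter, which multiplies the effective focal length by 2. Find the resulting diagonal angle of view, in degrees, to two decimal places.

Effective focal length f = 1650 × 2 = 3300 mm.
Sensor diagonal = √(44.4² + 26.32²) = √2664.1024 ≈ 51.6149 mm.
α = 2·arctan(51.615 / (2 × 3300)) = 2·arctan(0.00782) ≈ 0.8961°.

0.90°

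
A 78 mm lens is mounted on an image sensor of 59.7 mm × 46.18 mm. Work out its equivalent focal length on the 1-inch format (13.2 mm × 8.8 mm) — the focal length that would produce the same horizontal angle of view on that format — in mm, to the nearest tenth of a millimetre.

Equal angle of view means equal width/f ratio, so f₂ = f₁ · (width₂/width₁) = 78 × 13.2/59.7.
f₂ = 78 × 0.22111 ≈ 17.246 mm.

17.2 mm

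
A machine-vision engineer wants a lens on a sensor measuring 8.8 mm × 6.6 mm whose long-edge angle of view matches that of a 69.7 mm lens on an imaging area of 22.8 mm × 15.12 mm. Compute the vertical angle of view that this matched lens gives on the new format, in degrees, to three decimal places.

13.987°

Equal long-edge AOV ⇒ f₂ = f₁ · 8.8/22.8 = 69.7 × 0.38596 ≈ 26.9018 mm.
Vertical AOV on the new format = 2·arctan(6.6 / (2 × 26.9018)) = 2·arctan(0.12267) ≈ 13.9869°.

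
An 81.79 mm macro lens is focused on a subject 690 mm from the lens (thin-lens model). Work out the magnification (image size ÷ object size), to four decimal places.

Thin lens: 1/f = 1/dₒ + 1/dᵢ → 1/dᵢ = 1/81.79 − 1/690 = 0.0107772 mm⁻¹, so dᵢ ≈ 92.7888 mm.
Magnification m = dᵢ/dₒ = 92.7888/690 ≈ 0.13448.

0.1345×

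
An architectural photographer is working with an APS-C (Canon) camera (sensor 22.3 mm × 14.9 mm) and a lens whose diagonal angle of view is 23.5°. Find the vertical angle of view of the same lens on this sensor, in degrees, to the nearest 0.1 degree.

13.2°

Sensor diagonal = √(22.3² + 14.9²) = √719.3000 ≈ 26.8198 mm.
From the diagonal AOV: f = 26.8198 / (2·tan(11.75°)) = 26.8198 / 0.41600 ≈ 64.4705 mm.
Vertical AOV = 2·arctan(14.9 / (2 × 64.4705)) = 2·arctan(0.11556) ≈ 13.1834°.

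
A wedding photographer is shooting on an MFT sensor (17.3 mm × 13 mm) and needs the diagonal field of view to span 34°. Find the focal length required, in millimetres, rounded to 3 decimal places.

35.391 mm

Sensor diagonal = √(17.3² + 13²) = √468.2900 ≈ 21.6400 mm.
From α = 2·arctan(d/2f) we get f = d / (2·tan(α/2)).
With d = 21.6400 mm and α/2 = 17°, tan(α/2) ≈ 0.30573, so f ≈ 21.6400 / 0.61146 ≈ 35.3906 mm.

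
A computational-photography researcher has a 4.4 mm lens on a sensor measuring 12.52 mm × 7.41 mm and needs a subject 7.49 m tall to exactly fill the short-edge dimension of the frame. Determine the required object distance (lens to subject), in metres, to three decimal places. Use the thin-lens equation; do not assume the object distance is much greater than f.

W: 7.49 m = 7490 mm.
Magnification m = h/W = dᵢ/dₒ; combined with 1/f = 1/dₒ + 1/dᵢ this gives dₒ = f·(1 + W/h).
dₒ = 4.4 mm × (1 + 7490/7.41) = 4.4 × 1011.7962 ≈ 4451.903 mm = 4.4519 m.

4.452 m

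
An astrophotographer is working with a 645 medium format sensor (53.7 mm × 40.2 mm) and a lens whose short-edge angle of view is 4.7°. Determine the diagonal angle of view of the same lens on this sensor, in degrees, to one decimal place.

7.8°

From the short-edge AOV: f = 40.2 / (2·tan(2.35°)) = 40.2 / 0.08208 ≈ 489.7869 mm.
Sensor diagonal = √(53.7² + 40.2²) = √4499.7300 ≈ 67.0800 mm.
Diagonal AOV = 2·arctan(67.0800 / (2 × 489.7869)) = 2·arctan(0.06848) ≈ 7.8349°.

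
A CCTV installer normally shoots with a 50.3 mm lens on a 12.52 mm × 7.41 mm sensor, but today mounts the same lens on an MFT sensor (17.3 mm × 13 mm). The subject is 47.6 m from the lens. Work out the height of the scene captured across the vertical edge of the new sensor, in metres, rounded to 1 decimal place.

12.3 m

The focal length stays 50.3 mm; the relevant sensor dimension is now h = 13 mm. Object distance dₒ = 47.6 m = 47600 mm.
Thin-lens field height W = h·(dₒ − f)/f = 13 × (47600 − 50.3)/50.3 ≈ 12289.187 mm = 12.2892 m.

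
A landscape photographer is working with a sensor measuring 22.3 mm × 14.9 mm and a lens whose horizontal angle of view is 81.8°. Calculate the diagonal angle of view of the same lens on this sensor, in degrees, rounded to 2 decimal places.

From the horizontal AOV: f = 22.3 / (2·tan(40.9°)) = 22.3 / 1.73245 ≈ 12.8719 mm.
Sensor diagonal = √(22.3² + 14.9²) = √719.3000 ≈ 26.8198 mm.
Diagonal AOV = 2·arctan(26.8198 / (2 × 12.8719)) = 2·arctan(1.04179) ≈ 92.3453°.

92.35°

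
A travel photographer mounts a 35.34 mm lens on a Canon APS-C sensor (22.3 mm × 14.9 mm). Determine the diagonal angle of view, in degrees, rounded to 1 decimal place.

Sensor diagonal = √(22.3² + 14.9²) = √719.3000 ≈ 26.8198 mm.
Angle of view α = 2·arctan(d/2f) with d = 26.8198 mm and f = 35.34 mm.
d/2f = 0.37945; arctan(0.37945) ≈ 20.7794°, so α ≈ 41.5588°.

41.6°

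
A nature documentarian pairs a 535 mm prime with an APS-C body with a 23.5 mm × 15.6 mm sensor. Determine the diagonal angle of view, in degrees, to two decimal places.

3.02°

Sensor diagonal = √(23.5² + 15.6²) = √795.6100 ≈ 28.2066 mm.
Angle of view α = 2·arctan(d/2f) with d = 28.2066 mm and f = 535 mm.
d/2f = 0.02636; arctan(0.02636) ≈ 1.5100°, so α ≈ 3.0201°.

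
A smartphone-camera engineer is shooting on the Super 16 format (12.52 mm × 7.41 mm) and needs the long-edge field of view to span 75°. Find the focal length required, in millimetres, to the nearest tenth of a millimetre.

8.2 mm

From α = 2·arctan(w/2f) we get f = w / (2·tan(α/2)).
With w = 12.52 mm and α/2 = 37.5°, tan(α/2) ≈ 0.76733, so f ≈ 12.52 / 1.53465 ≈ 8.1582 mm.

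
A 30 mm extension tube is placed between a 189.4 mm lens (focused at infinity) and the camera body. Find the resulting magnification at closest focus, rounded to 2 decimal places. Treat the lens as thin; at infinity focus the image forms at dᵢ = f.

0.16×

The tube moves the image plane from f to f + e, so dᵢ = 189.4 + 30 = 219.4 mm. Focus is achieved when 1/f = 1/dₒ + 1/dᵢ, giving dₒ = 1/(1/f − 1/(f+e)).
Magnification m = dᵢ/dₒ = (f+e)·(1/f − 1/(f+e)) = e/f = 30/189.4 ≈ 0.1584.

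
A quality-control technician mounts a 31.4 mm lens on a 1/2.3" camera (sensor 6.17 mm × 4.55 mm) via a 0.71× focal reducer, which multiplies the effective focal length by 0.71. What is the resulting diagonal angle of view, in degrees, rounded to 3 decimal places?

19.512°

Effective focal length f = 31.4 × 0.71 = 22.294 mm.
Sensor diagonal = √(6.17² + 4.55²) = √58.7714 ≈ 7.6663 mm.
α = 2·arctan(7.666 / (2 × 22.294)) = 2·arctan(0.17194) ≈ 19.5116°.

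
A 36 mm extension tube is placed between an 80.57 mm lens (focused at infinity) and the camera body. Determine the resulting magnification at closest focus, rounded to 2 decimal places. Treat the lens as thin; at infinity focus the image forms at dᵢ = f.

0.45×

The tube moves the image plane from f to f + e, so dᵢ = 80.57 + 36 = 116.57 mm. Focus is achieved when 1/f = 1/dₒ + 1/dᵢ, giving dₒ = 1/(1/f − 1/(f+e)).
Magnification m = dᵢ/dₒ = (f+e)·(1/f − 1/(f+e)) = e/f = 36/80.57 ≈ 0.4468.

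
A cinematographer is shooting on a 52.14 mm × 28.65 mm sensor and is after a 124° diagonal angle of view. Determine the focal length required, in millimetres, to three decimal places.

Sensor diagonal = √(52.14² + 28.65²) = √3539.4021 ≈ 59.4929 mm.
From α = 2·arctan(d/2f) we get f = d / (2·tan(α/2)).
With d = 59.4929 mm and α/2 = 62°, tan(α/2) ≈ 1.88073, so f ≈ 59.4929 / 3.76145 ≈ 15.8165 mm.

15.816 mm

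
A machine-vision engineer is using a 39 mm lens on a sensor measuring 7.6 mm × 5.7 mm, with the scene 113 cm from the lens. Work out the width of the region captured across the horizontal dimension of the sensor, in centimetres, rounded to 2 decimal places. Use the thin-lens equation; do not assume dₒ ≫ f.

21.26 cm

dₒ: 113 cm = 1130 mm.
Similar triangles through the lens centre give W/dₒ = w/dᵢ; with 1/f = 1/dₒ + 1/dᵢ this gives W = w·(dₒ − f)/f.
W = 7.6 mm × (1130 − 39) / 39 = 7.6 × 27.9744 ≈ 212.605 mm = 21.2605 cm.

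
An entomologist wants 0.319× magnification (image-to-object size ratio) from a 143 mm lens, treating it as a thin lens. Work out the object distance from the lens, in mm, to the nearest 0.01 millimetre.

With m = dᵢ/dₒ and 1/f = 1/dₒ + 1/dᵢ, substituting dᵢ = m·dₒ gives 1/f = (1 + 1/m)/dₒ, hence dₒ = f·(1 + 1/m).
dₒ = 143 × (1 + 1/0.319) = 143 × 4.13480 ≈ 591.276 mm.

591.28 mm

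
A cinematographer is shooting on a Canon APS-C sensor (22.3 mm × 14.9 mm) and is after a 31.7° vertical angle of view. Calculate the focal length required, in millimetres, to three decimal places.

26.240 mm

From α = 2·arctan(h/2f) we get f = h / (2·tan(α/2)).
With h = 14.9 mm and α/2 = 15.85°, tan(α/2) ≈ 0.28391, so f ≈ 14.9 / 0.56783 ≈ 26.2403 mm.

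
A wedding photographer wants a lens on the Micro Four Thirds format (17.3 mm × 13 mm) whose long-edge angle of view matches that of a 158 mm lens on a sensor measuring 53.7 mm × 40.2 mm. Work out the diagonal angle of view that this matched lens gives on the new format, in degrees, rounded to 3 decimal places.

24.001°

Equal long-edge AOV ⇒ f₂ = f₁ · 17.3/53.7 = 158 × 0.32216 ≈ 50.9013 mm.
Sensor diagonal = √(17.3² + 13²) = √468.2900 ≈ 21.6400 mm.
Diagonal AOV on the new format = 2·arctan(21.6400 / (2 × 50.9013)) = 2·arctan(0.21257) ≈ 24.0013°.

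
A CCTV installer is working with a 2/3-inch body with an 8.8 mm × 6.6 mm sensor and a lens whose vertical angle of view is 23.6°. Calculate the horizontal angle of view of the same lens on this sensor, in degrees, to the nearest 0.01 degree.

31.13°

From the vertical AOV: f = 6.6 / (2·tan(11.8°)) = 6.6 / 0.41782 ≈ 15.7962 mm.
Horizontal AOV = 2·arctan(8.8 / (2 × 15.7962)) = 2·arctan(0.27855) ≈ 31.1301°.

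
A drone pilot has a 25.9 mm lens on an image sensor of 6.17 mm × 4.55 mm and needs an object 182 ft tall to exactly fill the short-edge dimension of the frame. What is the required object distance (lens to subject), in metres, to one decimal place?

W: 182 ft × 304.8 mm/ft = 55473.60 mm.
Magnification m = h/W = dᵢ/dₒ; combined with 1/f = 1/dₒ + 1/dᵢ this gives dₒ = f·(1 + W/h).
dₒ = 25.9 mm × (1 + 55473.6/4.55) = 25.9 × 12192.9996 ≈ 315798.690 mm = 315.799 m.

315.8 m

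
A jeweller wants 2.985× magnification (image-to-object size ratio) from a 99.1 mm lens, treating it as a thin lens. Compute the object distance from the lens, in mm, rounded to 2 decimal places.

132.30 mm

With m = dᵢ/dₒ and 1/f = 1/dₒ + 1/dᵢ, substituting dᵢ = m·dₒ gives 1/f = (1 + 1/m)/dₒ, hence dₒ = f·(1 + 1/m).
dₒ = 99.1 × (1 + 1/2.985) = 99.1 × 1.33501 ≈ 132.299 mm.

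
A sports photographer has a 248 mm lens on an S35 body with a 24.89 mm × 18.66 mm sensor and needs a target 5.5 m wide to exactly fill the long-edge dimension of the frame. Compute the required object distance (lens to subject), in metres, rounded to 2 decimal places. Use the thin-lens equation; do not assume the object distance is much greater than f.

55.05 m

W: 5.5 m = 5500 mm.
Magnification m = w/W = dᵢ/dₒ; combined with 1/f = 1/dₒ + 1/dᵢ this gives dₒ = f·(1 + W/w).
dₒ = 248 mm × (1 + 5500/24.89) = 248 × 221.9723 ≈ 55049.125 mm = 55.0491 m.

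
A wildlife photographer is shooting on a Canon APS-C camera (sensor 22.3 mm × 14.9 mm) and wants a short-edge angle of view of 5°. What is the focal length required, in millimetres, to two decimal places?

From α = 2·arctan(h/2f) we get f = h / (2·tan(α/2)).
With h = 14.9 mm and α/2 = 2.5°, tan(α/2) ≈ 0.04366, so f ≈ 14.9 / 0.08732 ≈ 170.6331 mm.

170.63 mm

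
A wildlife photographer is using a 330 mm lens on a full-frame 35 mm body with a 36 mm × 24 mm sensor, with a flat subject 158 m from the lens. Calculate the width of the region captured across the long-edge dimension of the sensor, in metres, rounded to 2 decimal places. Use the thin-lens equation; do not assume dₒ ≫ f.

dₒ: 158 m = 158000 mm.
Similar triangles through the lens centre give W/dₒ = w/dᵢ; with 1/f = 1/dₒ + 1/dᵢ this gives W = w·(dₒ − f)/f.
W = 36 mm × (158000 − 330) / 330 = 36 × 477.7879 ≈ 17200.364 mm = 17.2004 m.

17.20 m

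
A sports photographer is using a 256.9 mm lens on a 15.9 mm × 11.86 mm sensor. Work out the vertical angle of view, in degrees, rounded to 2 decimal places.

Angle of view α = 2·arctan(h/2f) with h = 11.86 mm and f = 256.9 mm.
h/2f = 0.02308; arctan(0.02308) ≈ 1.3223°, so α ≈ 2.6446°.

2.64°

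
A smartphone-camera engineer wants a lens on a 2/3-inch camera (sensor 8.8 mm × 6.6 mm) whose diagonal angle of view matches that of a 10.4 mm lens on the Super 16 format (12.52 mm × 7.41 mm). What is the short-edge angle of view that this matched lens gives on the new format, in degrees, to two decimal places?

Sensor diagonal = √(12.52² + 7.41²) = √211.6585 ≈ 14.5485 mm.
Sensor diagonal = √(8.8² + 6.6²) = √121.0000 ≈ 11.0000 mm.
Equal diagonal AOV ⇒ f₂ = f₁ · 11.0000/14.5485 = 10.4 × 0.75609 ≈ 7.8634 mm.
Short-edge AOV on the new format = 2·arctan(6.6 / (2 × 7.8634)) = 2·arctan(0.41967) ≈ 45.5325°.

45.53°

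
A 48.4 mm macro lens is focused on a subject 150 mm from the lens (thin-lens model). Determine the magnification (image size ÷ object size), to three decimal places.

Thin lens: 1/f = 1/dₒ + 1/dᵢ → 1/dᵢ = 1/48.4 − 1/150 = 0.0139945 mm⁻¹, so dᵢ ≈ 71.4567 mm.
Magnification m = dᵢ/dₒ = 71.4567/150 ≈ 0.47638.

0.476×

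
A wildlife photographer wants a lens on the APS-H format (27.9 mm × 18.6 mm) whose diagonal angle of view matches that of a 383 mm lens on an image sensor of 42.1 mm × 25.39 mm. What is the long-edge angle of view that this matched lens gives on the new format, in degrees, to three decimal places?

Sensor diagonal = √(42.1² + 25.39²) = √2417.0621 ≈ 49.1636 mm.
Sensor diagonal = √(27.9² + 18.6²) = √1124.3700 ≈ 33.5316 mm.
Equal diagonal AOV ⇒ f₂ = f₁ · 33.5316/49.1636 = 383 × 0.68204 ≈ 261.2218 mm.
Long-edge AOV on the new format = 2·arctan(27.9 / (2 × 261.2218)) = 2·arctan(0.05340) ≈ 6.1137°.

6.114°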